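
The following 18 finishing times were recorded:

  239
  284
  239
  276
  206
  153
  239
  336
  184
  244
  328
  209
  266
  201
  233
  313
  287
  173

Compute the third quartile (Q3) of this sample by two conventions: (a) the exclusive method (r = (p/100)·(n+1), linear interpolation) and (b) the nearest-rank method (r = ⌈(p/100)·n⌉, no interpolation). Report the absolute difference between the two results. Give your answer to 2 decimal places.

0.75

Sorted: 153, 173, 184, 201, 206, 209, 233, 239, 239, 239, 244, 266, 276, 284, 287, 313, 328, 336.
n = 18.
(a) r = 14.25; between ranks 14 (284) and 15 (287): 284.75.
(b) the nearest-rank method: rank 14 → 284.
|284.75 − 284| = 0.75.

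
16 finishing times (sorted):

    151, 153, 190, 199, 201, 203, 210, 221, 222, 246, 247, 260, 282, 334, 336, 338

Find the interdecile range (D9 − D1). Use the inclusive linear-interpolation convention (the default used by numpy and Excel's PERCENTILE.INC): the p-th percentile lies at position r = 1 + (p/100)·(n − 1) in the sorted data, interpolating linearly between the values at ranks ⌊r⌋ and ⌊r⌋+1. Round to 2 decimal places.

n = 16.
P10: r = 2.5; ranks 2–3 are 153, 190; interpolating gives 171.5.
P90: r = 14.5; ranks 14–15 are 334, 336; interpolating gives 335.
Difference: 335 − 171.5 = 163.5.

163.50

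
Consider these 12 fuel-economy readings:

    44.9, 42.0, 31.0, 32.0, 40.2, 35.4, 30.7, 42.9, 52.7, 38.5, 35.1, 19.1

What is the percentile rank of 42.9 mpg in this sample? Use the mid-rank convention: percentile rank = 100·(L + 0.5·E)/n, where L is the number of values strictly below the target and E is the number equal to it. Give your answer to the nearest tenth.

Sorted: 19.1, 30.7, 31.0, 32.0, 35.1, 35.4, 38.5, 40.2, 42.0, 42.9, 44.9, 52.7.
Count below 42.9: L = 9; count equal: E = 1; n = 12.
Percentile rank = 100·(9 + 0.5·1)/12 = 100·9.5/12 = 79.17.

79.2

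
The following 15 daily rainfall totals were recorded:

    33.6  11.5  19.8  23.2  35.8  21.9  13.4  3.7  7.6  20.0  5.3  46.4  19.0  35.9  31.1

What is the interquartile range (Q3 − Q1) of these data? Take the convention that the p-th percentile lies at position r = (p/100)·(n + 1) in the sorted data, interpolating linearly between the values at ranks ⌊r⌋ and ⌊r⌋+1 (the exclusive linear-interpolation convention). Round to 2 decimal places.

22.10

Sorted: 3.7, 5.3, 7.6, 11.5, 13.4, 19.0, 19.8, 20.0, 21.9, 23.2, 31.1, 33.6, 35.8, 35.9, 46.4.
n = 15.
P25: r = 4 (integer) → 11.5.
P75: r = 12 (integer) → 33.6.
Difference: 33.6 − 11.5 = 22.1.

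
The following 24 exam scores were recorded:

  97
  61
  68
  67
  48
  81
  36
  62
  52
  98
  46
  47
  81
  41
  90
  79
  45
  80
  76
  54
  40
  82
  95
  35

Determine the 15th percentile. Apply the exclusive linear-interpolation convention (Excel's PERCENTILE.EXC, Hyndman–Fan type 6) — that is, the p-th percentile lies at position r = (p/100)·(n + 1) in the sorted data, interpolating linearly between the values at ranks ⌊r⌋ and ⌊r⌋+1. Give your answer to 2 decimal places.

40.75

Sorted: 35, 36, 40, 41, 45, 46, 47, 48, 52, 54, 61, 62, 67, 68, 76, 79, 80, 81, 81, 82, 90, 95, 97, 98.
n = 24.
r = (15/100)·(24 + 1) = 3.75.
Rank 3 is 40 and rank 4 is 41.
Interpolate: 40 + 0.75·(41 − 40) = 40 + 0.75·1 = 40.75.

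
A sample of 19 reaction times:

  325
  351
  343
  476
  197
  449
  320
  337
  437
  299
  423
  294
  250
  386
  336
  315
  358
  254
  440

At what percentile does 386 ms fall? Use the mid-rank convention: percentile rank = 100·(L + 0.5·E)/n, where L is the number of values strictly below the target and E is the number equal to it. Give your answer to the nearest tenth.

71.1

Sorted: 197, 250, 254, 294, 299, 315, 320, 325, 336, 337, 343, 351, 358, 386, 423, 437, 440, 449, 476.
Count below 386: L = 13; count equal: E = 1; n = 19.
Percentile rank = 100·(13 + 0.5·1)/19 = 100·13.5/19 = 71.05.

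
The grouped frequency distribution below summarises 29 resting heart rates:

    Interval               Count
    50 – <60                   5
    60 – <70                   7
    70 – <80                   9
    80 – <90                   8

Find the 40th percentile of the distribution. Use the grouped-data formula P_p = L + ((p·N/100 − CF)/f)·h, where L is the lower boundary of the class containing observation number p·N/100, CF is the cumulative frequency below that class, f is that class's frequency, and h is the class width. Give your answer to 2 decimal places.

69.43

N = 29; target position k = 40/100 · 29 = 11.6.
Cumulative frequencies: 5, 12, 21, 29.
Observation 11.6 falls in the class 60 – <70.
L = 60, CF = 5, f = 7, h = 10.
P40 = 60 + ((11.6 − 5)/7)·10 = 60 + 9.42857 = 69.4286.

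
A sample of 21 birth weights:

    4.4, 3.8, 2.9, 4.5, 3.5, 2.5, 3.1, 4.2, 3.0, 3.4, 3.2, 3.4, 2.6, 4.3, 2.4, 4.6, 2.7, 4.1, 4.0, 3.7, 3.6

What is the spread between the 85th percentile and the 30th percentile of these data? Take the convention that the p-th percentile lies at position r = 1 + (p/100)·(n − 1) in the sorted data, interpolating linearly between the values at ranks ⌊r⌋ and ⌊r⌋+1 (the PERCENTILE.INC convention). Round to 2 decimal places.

1.20

Sorted: 2.4, 2.5, 2.6, 2.7, 2.9, 3.0, 3.1, 3.2, 3.4, 3.4, 3.5, 3.6, 3.7, 3.8, 4.0, 4.1, 4.2, 4.3, 4.4, 4.5, 4.6.
n = 21.
P30: r = 7 (integer) → 3.1.
P85: r = 18 (integer) → 4.3.
Difference: 4.3 − 3.1 = 1.2.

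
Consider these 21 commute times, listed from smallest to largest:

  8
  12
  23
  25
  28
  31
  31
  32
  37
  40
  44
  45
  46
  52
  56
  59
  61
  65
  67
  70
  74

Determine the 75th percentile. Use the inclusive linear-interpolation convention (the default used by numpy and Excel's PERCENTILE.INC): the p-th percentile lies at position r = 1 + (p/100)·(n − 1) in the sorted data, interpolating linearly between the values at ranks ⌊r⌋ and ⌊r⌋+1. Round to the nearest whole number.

59

n = 21.
r = 1 + (75/100)·(21 − 1) = 1 + 15 = 16.
r is an integer, so P75 is the value at rank 16: 59.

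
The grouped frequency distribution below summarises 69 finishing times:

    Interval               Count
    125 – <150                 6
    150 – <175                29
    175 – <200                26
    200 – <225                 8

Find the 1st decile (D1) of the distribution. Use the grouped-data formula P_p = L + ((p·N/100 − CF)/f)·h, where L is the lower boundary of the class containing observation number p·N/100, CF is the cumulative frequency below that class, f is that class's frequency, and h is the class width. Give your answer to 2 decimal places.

150.78

N = 69; target position k = 10/100 · 69 = 6.9.
Cumulative frequencies: 6, 35, 61, 69.
Observation 6.9 falls in the class 150 – <175.
L = 150, CF = 6, f = 29, h = 25.
P10 = 150 + ((6.9 − 6)/29)·25 = 150 + 0.775862 = 150.776.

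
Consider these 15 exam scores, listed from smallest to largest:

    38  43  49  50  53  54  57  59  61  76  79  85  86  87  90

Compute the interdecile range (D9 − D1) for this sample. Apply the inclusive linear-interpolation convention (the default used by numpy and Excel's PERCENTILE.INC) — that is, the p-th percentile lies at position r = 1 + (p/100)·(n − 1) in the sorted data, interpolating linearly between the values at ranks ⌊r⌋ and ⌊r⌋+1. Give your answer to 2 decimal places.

n = 15.
P10: r = 2.4; ranks 2–3 are 43, 49; interpolating gives 45.4.
P90: r = 13.6; ranks 13–14 are 86, 87; interpolating gives 86.6.
Difference: 86.6 − 45.4 = 41.2.

41.20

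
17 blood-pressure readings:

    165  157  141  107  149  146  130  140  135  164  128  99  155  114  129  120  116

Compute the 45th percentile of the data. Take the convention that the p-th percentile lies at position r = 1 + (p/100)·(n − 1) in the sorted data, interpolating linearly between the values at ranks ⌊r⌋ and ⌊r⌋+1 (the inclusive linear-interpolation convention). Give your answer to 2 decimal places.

131.00

Sorted: 99, 107, 114, 116, 120, 128, 129, 130, 135, 140, 141, 146, 149, 155, 157, 164, 165.
n = 17.
r = 1 + (45/100)·(17 − 1) = 1 + 7.2 = 8.2.
Rank 8 is 130 and rank 9 is 135.
Interpolate: 130 + 0.2·(135 − 130) = 130 + 0.2·5 = 131.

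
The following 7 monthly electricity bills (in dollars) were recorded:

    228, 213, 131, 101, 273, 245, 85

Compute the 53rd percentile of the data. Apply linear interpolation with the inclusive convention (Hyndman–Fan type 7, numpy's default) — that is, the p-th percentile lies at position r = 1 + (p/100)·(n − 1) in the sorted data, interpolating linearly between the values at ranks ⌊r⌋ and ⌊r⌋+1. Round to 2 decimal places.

Sorted: 85, 101, 131, 213, 228, 245, 273.
n = 7.
r = 1 + (53/100)·(7 − 1) = 1 + 3.18 = 4.18.
Rank 4 is 213 and rank 5 is 228.
Interpolate: 213 + 0.18·(228 − 213) = 213 + 0.18·15 = 215.7.

215.70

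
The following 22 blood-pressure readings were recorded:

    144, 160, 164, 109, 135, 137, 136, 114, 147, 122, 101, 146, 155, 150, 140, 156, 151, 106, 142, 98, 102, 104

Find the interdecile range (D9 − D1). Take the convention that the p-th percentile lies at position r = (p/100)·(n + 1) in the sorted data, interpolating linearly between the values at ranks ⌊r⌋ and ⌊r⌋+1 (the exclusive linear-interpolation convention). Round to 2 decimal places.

57.50

Sorted: 98, 101, 102, 104, 106, 109, 114, 122, 135, 136, 137, 140, 142, 144, 146, 147, 150, 151, 155, 156, 160, 164.
n = 22.
P10: r = 2.3; ranks 2–3 are 101, 102; interpolating gives 101.3.
P90: r = 20.7; ranks 20–21 are 156, 160; interpolating gives 158.8.
Difference: 158.8 − 101.3 = 57.5.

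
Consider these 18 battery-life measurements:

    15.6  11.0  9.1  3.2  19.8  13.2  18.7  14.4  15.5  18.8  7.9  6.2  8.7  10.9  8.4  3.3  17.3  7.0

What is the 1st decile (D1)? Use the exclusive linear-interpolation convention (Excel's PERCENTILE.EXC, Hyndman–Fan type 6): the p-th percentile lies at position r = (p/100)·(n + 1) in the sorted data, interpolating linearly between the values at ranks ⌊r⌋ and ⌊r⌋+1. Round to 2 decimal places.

3.29

Sorted: 3.2, 3.3, 6.2, 7.0, 7.9, 8.4, 8.7, 9.1, 10.9, 11.0, 13.2, 14.4, 15.5, 15.6, 17.3, 18.7, 18.8, 19.8.
n = 18.
r = (10/100)·(18 + 1) = 1.9.
Rank 1 is 3.2 and rank 2 is 3.3.
Interpolate: 3.2 + 0.9·(3.3 − 3.2) = 3.2 + 0.9·0.1 = 3.29.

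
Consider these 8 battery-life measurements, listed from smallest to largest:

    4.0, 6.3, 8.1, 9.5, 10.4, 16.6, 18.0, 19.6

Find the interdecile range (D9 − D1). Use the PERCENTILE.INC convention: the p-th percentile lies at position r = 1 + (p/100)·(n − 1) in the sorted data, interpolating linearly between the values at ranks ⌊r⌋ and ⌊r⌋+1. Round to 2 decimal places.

n = 8.
P10: r = 1.7; ranks 1–2 are 4.0, 6.3; interpolating gives 5.61.
P90: r = 7.3; ranks 7–8 are 18.0, 19.6; interpolating gives 18.48.
Difference: 18.48 − 5.61 = 12.87.

12.87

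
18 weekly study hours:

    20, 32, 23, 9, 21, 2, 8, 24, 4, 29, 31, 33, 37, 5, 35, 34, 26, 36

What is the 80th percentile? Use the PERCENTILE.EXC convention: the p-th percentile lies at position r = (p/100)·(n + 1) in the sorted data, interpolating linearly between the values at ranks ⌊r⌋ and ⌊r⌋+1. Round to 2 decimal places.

34.20

Sorted: 2, 4, 5, 8, 9, 20, 21, 23, 24, 26, 29, 31, 32, 33, 34, 35, 36, 37.
n = 18.
r = (80/100)·(18 + 1) = 15.2.
Rank 15 is 34 and rank 16 is 35.
Interpolate: 34 + 0.2·(35 − 34) = 34 + 0.2·1 = 34.2.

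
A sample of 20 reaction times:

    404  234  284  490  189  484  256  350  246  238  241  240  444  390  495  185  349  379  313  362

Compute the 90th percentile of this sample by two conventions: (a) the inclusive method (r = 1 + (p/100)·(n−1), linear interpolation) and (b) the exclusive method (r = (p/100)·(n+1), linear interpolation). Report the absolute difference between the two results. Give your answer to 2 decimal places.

Sorted: 185, 189, 234, 238, 240, 241, 246, 256, 284, 313, 349, 350, 362, 379, 390, 404, 444, 484, 490, 495.
n = 20.
(a) r = 18.1; between ranks 18 (484) and 19 (490): 484.6.
(b) r = 18.9; between ranks 18 (484) and 19 (490): 489.4.
|484.6 − 489.4| = 4.8.

4.80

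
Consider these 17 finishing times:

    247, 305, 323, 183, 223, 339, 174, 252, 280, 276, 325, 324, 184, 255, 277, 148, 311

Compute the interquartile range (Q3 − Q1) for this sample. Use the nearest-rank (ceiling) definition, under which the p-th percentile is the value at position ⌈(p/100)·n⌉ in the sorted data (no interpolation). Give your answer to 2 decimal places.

88.00

Sorted: 148, 174, 183, 184, 223, 247, 252, 255, 276, 277, 280, 305, 311, 323, 324, 325, 339.
n = 17.
P25: rank ⌈25/100·17⌉ = 5 → 223.
P75: rank ⌈75/100·17⌉ = 13 → 311.
Difference: 311 − 223 = 88.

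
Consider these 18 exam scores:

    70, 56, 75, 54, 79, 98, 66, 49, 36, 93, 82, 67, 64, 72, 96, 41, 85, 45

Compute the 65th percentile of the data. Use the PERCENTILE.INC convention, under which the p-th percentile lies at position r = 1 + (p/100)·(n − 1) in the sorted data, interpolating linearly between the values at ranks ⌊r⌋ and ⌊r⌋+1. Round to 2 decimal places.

Sorted: 36, 41, 45, 49, 54, 56, 64, 66, 67, 70, 72, 75, 79, 82, 85, 93, 96, 98.
n = 18.
r = 1 + (65/100)·(18 − 1) = 1 + 11.05 = 12.05.
Rank 12 is 75 and rank 13 is 79.
Interpolate: 75 + 0.05·(79 − 75) = 75 + 0.05·4 = 75.2.

75.20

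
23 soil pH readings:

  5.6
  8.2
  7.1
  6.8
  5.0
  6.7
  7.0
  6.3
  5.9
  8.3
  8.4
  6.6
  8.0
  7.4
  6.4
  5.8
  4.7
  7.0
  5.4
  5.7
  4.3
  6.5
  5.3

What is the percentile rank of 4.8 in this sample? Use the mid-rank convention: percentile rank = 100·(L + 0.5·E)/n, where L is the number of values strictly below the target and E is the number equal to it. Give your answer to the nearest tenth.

8.7

Sorted: 4.3, 4.7, 5.0, 5.3, 5.4, 5.6, 5.7, 5.8, 5.9, 6.3, 6.4, 6.5, 6.6, 6.7, 6.8, 7.0, 7.0, 7.1, 7.4, 8.0, 8.2, 8.3, 8.4.
Count below 4.8: L = 2; count equal: E = 0; n = 23.
Percentile rank = 100·(2 + 0.5·0)/23 = 100·2/23 = 8.696.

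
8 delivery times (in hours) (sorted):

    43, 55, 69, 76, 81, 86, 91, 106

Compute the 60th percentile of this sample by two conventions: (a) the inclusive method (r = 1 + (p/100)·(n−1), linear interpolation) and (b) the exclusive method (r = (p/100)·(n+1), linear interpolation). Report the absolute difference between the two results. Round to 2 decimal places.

1.00

n = 8.
(a) r = 5.2; between ranks 5 (81) and 6 (86): 82.
(b) r = 5.4; between ranks 5 (81) and 6 (86): 83.
|82 − 83| = 1.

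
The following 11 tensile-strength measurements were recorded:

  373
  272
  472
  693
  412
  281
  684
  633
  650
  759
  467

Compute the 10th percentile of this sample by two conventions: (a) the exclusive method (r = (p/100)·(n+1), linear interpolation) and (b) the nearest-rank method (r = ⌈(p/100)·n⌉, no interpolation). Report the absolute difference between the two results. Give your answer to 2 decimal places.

Sorted: 272, 281, 373, 412, 467, 472, 633, 650, 684, 693, 759.
n = 11.
(a) r = 1.2; between ranks 1 (272) and 2 (281): 273.8.
(b) the nearest-rank method: rank 2 → 281.
|273.8 − 281| = 7.2.

7.20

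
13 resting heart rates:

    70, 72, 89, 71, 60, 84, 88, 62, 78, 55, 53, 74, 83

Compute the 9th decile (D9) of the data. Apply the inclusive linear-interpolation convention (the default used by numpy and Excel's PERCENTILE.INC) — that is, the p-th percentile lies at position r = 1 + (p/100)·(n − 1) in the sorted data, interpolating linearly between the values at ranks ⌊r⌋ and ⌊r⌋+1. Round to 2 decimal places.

Sorted: 53, 55, 60, 62, 70, 71, 72, 74, 78, 83, 84, 88, 89.
n = 13.
r = 1 + (90/100)·(13 − 1) = 1 + 10.8 = 11.8.
Rank 11 is 84 and rank 12 is 88.
Interpolate: 84 + 0.8·(88 − 84) = 84 + 0.8·4 = 87.2.

87.20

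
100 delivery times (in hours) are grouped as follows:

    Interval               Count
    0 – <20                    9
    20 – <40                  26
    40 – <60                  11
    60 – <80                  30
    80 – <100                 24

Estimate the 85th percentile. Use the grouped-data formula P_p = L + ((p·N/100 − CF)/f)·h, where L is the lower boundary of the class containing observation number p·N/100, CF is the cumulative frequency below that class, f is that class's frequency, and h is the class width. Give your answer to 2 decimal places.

87.50

N = 100; target position k = 85/100 · 100 = 85.
Cumulative frequencies: 9, 35, 46, 76, 100.
Observation 85 falls in the class 80 – <100.
L = 80, CF = 76, f = 24, h = 20.
P85 = 80 + ((85 − 76)/24)·20 = 80 + 7.5 = 87.5.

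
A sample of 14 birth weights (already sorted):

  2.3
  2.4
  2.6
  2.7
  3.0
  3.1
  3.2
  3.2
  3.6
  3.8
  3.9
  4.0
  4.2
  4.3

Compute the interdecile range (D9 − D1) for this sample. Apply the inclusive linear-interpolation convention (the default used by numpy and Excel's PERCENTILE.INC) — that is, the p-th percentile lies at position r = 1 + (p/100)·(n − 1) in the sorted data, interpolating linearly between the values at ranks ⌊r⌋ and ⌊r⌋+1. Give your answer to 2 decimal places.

n = 14.
P10: r = 2.3; ranks 2–3 are 2.4, 2.6; interpolating gives 2.46.
P90: r = 12.7; ranks 12–13 are 4.0, 4.2; interpolating gives 4.14.
Difference: 4.14 − 2.46 = 1.68.

1.68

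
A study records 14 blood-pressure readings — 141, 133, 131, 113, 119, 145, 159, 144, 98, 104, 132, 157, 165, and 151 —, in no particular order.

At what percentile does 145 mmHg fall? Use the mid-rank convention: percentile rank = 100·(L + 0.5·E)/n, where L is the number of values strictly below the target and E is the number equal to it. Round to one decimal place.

Sorted: 98, 104, 113, 119, 131, 132, 133, 141, 144, 145, 151, 157, 159, 165.
Count below 145: L = 9; count equal: E = 1; n = 14.
Percentile rank = 100·(9 + 0.5·1)/14 = 100·9.5/14 = 67.86.

67.9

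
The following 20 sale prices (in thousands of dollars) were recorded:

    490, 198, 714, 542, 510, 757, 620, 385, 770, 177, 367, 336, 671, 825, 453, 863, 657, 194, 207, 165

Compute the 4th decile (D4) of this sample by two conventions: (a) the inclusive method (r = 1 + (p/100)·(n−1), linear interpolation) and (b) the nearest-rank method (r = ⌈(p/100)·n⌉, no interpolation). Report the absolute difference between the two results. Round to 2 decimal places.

Sorted: 165, 177, 194, 198, 207, 336, 367, 385, 453, 490, 510, 542, 620, 657, 671, 714, 757, 770, 825, 863.
n = 20.
(a) r = 8.6; between ranks 8 (385) and 9 (453): 425.8.
(b) the nearest-rank method: rank 8 → 385.
|425.8 − 385| = 40.8.

40.80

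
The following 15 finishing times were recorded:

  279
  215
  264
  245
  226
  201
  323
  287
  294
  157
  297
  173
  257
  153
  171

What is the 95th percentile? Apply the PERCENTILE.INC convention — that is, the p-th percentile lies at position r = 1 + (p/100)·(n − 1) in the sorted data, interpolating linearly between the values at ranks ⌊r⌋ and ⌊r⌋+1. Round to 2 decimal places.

Sorted: 153, 157, 171, 173, 201, 215, 226, 245, 257, 264, 279, 287, 294, 297, 323.
n = 15.
r = 1 + (95/100)·(15 − 1) = 1 + 13.3 = 14.3.
Rank 14 is 297 and rank 15 is 323.
Interpolate: 297 + 0.3·(323 − 297) = 297 + 0.3·26 = 304.8.

304.80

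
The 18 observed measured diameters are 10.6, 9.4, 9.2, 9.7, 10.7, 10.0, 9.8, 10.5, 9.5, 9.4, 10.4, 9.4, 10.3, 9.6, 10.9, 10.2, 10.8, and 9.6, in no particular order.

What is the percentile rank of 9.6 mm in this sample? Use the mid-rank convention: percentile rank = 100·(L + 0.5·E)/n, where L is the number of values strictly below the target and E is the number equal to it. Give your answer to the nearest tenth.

33.3

Sorted: 9.2, 9.4, 9.4, 9.4, 9.5, 9.6, 9.6, 9.7, 9.8, 10.0, 10.2, 10.3, 10.4, 10.5, 10.6, 10.7, 10.8, 10.9.
Count below 9.6: L = 5; count equal: E = 2; n = 18.
Percentile rank = 100·(5 + 0.5·2)/18 = 100·6/18 = 33.33.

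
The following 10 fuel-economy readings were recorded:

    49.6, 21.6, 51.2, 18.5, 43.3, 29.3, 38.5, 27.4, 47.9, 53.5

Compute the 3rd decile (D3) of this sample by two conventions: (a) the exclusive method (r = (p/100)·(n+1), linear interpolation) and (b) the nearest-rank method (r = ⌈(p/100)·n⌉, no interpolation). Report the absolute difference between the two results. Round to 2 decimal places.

0.57

Sorted: 18.5, 21.6, 27.4, 29.3, 38.5, 43.3, 47.9, 49.6, 51.2, 53.5.
n = 10.
(a) r = 3.3; between ranks 3 (27.4) and 4 (29.3): 27.97.
(b) the nearest-rank method: rank 3 → 27.4.
|27.97 − 27.4| = 0.57.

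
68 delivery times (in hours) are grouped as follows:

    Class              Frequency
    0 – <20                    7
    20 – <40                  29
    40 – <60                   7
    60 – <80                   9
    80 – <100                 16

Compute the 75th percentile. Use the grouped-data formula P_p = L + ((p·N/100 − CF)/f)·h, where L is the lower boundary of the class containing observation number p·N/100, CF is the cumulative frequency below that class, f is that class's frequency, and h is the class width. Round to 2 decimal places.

77.78

N = 68; target position k = 75/100 · 68 = 51.
Cumulative frequencies: 7, 36, 43, 52, 68.
Observation 51 falls in the class 60 – <80.
L = 60, CF = 43, f = 9, h = 20.
P75 = 60 + ((51 − 43)/9)·20 = 60 + 17.7778 = 77.7778.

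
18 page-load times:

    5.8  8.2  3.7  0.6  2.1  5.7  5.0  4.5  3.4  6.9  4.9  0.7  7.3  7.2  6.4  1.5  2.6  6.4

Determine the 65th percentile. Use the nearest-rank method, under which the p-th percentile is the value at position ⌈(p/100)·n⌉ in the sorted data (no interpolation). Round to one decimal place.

Sorted: 0.6, 0.7, 1.5, 2.1, 2.6, 3.4, 3.7, 4.5, 4.9, 5.0, 5.7, 5.8, 6.4, 6.4, 6.9, 7.2, 7.3, 8.2.
n = 18.
Position = ⌈65/100 · 18⌉ = ⌈11.7⌉ = 12.
The value at rank 12 is 5.8.

5.8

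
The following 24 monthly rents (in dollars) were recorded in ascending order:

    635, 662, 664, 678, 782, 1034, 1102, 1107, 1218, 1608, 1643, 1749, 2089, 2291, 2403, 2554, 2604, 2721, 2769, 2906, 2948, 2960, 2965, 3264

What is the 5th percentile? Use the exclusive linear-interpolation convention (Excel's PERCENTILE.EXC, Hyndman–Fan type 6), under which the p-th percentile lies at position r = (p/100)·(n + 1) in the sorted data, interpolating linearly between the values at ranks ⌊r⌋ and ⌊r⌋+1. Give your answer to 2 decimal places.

n = 24.
r = (5/100)·(24 + 1) = 1.25.
Rank 1 is 635 and rank 2 is 662.
Interpolate: 635 + 0.25·(662 − 635) = 635 + 0.25·27 = 641.75.

641.75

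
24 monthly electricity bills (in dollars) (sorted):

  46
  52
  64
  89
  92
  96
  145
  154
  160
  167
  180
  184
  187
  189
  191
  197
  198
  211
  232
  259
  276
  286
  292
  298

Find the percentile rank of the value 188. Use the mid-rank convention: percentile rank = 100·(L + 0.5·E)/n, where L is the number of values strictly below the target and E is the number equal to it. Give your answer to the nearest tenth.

Count below 188: L = 13; count equal: E = 0; n = 24.
Percentile rank = 100·(13 + 0.5·0)/24 = 100·13/24 = 54.17.

54.2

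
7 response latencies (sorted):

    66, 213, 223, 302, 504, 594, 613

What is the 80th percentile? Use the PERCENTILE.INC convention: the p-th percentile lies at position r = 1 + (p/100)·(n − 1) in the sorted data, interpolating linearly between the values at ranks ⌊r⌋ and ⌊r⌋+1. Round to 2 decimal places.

576.00

n = 7.
r = 1 + (80/100)·(7 − 1) = 1 + 4.8 = 5.8.
Rank 5 is 504 and rank 6 is 594.
Interpolate: 504 + 0.8·(594 − 504) = 504 + 0.8·90 = 576.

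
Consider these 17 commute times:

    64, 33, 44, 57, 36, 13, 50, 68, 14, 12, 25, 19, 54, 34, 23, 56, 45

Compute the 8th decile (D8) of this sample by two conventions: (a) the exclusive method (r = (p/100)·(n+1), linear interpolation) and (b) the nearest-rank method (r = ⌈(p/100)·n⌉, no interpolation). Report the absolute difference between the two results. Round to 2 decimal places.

Sorted: 12, 13, 14, 19, 23, 25, 33, 34, 36, 44, 45, 50, 54, 56, 57, 64, 68.
n = 17.
(a) r = 14.4; between ranks 14 (56) and 15 (57): 56.4.
(b) the nearest-rank method: rank 14 → 56.
|56.4 − 56| = 0.4.

0.40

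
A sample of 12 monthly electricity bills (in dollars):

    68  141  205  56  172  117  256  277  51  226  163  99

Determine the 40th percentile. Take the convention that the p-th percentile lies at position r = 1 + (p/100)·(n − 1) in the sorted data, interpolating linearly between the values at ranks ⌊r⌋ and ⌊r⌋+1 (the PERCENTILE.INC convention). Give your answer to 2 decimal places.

126.60

Sorted: 51, 56, 68, 99, 117, 141, 163, 172, 205, 226, 256, 277.
n = 12.
r = 1 + (40/100)·(12 − 1) = 1 + 4.4 = 5.4.
Rank 5 is 117 and rank 6 is 141.
Interpolate: 117 + 0.4·(141 − 117) = 117 + 0.4·24 = 126.6.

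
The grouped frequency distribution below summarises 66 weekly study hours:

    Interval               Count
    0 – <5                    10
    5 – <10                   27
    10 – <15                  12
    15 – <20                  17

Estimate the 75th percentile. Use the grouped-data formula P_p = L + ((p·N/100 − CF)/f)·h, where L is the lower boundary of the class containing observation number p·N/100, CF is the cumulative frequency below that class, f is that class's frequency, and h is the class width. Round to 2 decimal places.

N = 66; target position k = 75/100 · 66 = 49.5.
Cumulative frequencies: 10, 37, 49, 66.
Observation 49.5 falls in the class 15 – <20.
L = 15, CF = 49, f = 17, h = 5.
P75 = 15 + ((49.5 − 49)/17)·5 = 15 + 0.147059 = 15.1471.

15.15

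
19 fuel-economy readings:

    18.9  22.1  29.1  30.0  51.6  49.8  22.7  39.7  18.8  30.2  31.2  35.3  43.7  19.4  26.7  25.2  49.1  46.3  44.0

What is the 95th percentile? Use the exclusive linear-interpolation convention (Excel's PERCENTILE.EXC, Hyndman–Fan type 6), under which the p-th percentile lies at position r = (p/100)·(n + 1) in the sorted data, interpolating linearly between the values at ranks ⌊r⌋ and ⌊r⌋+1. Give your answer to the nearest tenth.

Sorted: 18.8, 18.9, 19.4, 22.1, 22.7, 25.2, 26.7, 29.1, 30.0, 30.2, 31.2, 35.3, 39.7, 43.7, 44.0, 46.3, 49.1, 49.8, 51.6.
n = 19.
r = (95/100)·(19 + 1) = 19.
r is an integer, so P95 is the value at rank 19: 51.6.

51.6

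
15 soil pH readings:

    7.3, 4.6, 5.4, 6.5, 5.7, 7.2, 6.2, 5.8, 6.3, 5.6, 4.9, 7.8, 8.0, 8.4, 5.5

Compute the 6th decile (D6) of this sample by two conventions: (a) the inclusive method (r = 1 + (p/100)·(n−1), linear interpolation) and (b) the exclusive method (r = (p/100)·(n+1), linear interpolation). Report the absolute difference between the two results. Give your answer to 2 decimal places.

Sorted: 4.6, 4.9, 5.4, 5.5, 5.6, 5.7, 5.8, 6.2, 6.3, 6.5, 7.2, 7.3, 7.8, 8.0, 8.4.
n = 15.
(a) r = 9.4; between ranks 9 (6.3) and 10 (6.5): 6.38.
(b) r = 9.6; between ranks 9 (6.3) and 10 (6.5): 6.42.
|6.38 − 6.42| = 0.04.

0.04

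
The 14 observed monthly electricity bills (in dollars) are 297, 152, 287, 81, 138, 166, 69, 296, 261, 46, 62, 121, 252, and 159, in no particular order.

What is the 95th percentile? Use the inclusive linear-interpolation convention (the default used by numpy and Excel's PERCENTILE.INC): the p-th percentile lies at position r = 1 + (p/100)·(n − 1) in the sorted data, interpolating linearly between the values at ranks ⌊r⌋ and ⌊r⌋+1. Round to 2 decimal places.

296.35

Sorted: 46, 62, 69, 81, 121, 138, 152, 159, 166, 252, 261, 287, 296, 297.
n = 14.
r = 1 + (95/100)·(14 − 1) = 1 + 12.35 = 13.35.
Rank 13 is 296 and rank 14 is 297.
Interpolate: 296 + 0.35·(297 − 296) = 296 + 0.35·1 = 296.35.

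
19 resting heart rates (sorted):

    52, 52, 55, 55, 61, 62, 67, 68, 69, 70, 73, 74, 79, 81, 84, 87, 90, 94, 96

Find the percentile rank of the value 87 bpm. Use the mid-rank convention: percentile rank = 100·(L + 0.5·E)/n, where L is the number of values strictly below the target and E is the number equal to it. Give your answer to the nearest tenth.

81.6

Count below 87: L = 15; count equal: E = 1; n = 19.
Percentile rank = 100·(15 + 0.5·1)/19 = 100·15.5/19 = 81.58.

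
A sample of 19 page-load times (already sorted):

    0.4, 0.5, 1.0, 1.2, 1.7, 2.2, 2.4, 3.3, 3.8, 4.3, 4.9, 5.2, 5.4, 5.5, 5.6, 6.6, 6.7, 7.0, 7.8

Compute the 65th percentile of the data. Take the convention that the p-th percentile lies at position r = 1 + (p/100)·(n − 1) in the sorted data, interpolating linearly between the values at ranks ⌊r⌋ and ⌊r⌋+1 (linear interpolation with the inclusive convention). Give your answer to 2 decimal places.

5.34

n = 19.
r = 1 + (65/100)·(19 − 1) = 1 + 11.7 = 12.7.
Rank 12 is 5.2 and rank 13 is 5.4.
Interpolate: 5.2 + 0.7·(5.4 − 5.2) = 5.2 + 0.7·0.2 = 5.34.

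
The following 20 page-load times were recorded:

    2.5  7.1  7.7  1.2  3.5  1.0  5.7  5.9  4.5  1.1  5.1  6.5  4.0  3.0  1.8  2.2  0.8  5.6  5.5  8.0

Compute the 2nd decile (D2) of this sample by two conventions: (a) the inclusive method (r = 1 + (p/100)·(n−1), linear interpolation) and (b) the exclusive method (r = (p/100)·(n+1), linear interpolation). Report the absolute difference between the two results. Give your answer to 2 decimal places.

Sorted: 0.8, 1.0, 1.1, 1.2, 1.8, 2.2, 2.5, 3.0, 3.5, 4.0, 4.5, 5.1, 5.5, 5.6, 5.7, 5.9, 6.5, 7.1, 7.7, 8.0.
n = 20.
(a) r = 4.8; between ranks 4 (1.2) and 5 (1.8): 1.68.
(b) r = 4.2; between ranks 4 (1.2) and 5 (1.8): 1.32.
|1.68 − 1.32| = 0.36.

0.36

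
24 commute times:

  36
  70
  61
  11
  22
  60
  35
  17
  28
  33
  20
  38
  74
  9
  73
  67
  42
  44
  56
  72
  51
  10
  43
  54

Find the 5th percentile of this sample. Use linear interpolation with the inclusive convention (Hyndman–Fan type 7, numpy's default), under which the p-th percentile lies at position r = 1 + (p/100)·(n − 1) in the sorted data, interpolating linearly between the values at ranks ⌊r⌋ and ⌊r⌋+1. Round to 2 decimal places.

10.15

Sorted: 9, 10, 11, 17, 20, 22, 28, 33, 35, 36, 38, 42, 43, 44, 51, 54, 56, 60, 61, 67, 70, 72, 73, 74.
n = 24.
r = 1 + (5/100)·(24 − 1) = 1 + 1.15 = 2.15.
Rank 2 is 10 and rank 3 is 11.
Interpolate: 10 + 0.15·(11 − 10) = 10 + 0.15·1 = 10.15.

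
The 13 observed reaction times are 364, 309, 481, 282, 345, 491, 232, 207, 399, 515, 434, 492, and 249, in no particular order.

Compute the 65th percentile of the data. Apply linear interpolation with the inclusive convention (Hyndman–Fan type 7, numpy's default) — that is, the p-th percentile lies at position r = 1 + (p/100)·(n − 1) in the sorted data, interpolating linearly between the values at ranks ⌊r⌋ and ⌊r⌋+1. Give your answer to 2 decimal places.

427.00

Sorted: 207, 232, 249, 282, 309, 345, 364, 399, 434, 481, 491, 492, 515.
n = 13.
r = 1 + (65/100)·(13 − 1) = 1 + 7.8 = 8.8.
Rank 8 is 399 and rank 9 is 434.
Interpolate: 399 + 0.8·(434 − 399) = 399 + 0.8·35 = 427.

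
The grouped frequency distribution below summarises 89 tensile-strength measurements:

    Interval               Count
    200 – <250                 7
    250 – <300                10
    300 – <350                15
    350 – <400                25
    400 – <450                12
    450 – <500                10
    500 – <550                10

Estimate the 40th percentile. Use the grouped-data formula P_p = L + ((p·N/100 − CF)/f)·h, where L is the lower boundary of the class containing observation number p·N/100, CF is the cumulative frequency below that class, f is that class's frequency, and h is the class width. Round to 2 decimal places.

357.20

N = 89; target position k = 40/100 · 89 = 35.6.
Cumulative frequencies: 7, 17, 32, 57, 69, 79, 89.
Observation 35.6 falls in the class 350 – <400.
L = 350, CF = 32, f = 25, h = 50.
P40 = 350 + ((35.6 − 32)/25)·50 = 350 + 7.2 = 357.2.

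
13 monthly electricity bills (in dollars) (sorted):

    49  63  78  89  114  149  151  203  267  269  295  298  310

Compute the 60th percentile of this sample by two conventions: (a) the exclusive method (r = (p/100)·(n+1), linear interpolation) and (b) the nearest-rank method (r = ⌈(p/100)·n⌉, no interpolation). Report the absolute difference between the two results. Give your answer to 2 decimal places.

n = 13.
(a) r = 8.4; between ranks 8 (203) and 9 (267): 228.6.
(b) the nearest-rank method: rank 8 → 203.
|228.6 − 203| = 25.6.

25.60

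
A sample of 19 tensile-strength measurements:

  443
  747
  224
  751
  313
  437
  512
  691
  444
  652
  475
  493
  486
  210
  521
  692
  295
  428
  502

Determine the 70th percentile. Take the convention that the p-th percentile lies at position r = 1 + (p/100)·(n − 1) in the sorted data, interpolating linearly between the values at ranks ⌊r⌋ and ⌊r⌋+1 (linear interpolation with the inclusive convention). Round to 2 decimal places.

Sorted: 210, 224, 295, 313, 428, 437, 443, 444, 475, 486, 493, 502, 512, 521, 652, 691, 692, 747, 751.
n = 19.
r = 1 + (70/100)·(19 − 1) = 1 + 12.6 = 13.6.
Rank 13 is 512 and rank 14 is 521.
Interpolate: 512 + 0.6·(521 − 512) = 512 + 0.6·9 = 517.4.

517.40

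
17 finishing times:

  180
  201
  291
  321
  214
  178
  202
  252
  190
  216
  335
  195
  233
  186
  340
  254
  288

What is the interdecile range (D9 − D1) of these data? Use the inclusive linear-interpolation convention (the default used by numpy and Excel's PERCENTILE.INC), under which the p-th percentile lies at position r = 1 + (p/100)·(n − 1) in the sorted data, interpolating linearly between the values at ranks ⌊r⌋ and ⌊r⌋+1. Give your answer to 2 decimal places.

143.00

Sorted: 178, 180, 186, 190, 195, 201, 202, 214, 216, 233, 252, 254, 288, 291, 321, 335, 340.
n = 17.
P10: r = 2.6; ranks 2–3 are 180, 186; interpolating gives 183.6.
P90: r = 15.4; ranks 15–16 are 321, 335; interpolating gives 326.6.
Difference: 326.6 − 183.6 = 143.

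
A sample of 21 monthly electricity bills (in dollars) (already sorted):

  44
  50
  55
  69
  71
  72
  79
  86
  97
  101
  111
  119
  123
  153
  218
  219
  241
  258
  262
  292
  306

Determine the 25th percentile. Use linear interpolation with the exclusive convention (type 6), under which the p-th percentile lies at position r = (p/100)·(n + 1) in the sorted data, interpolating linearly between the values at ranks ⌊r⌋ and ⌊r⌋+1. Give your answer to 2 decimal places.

n = 21.
r = (25/100)·(21 + 1) = 5.5.
Rank 5 is 71 and rank 6 is 72.
Interpolate: 71 + 0.5·(72 − 71) = 71 + 0.5·1 = 71.5.

71.50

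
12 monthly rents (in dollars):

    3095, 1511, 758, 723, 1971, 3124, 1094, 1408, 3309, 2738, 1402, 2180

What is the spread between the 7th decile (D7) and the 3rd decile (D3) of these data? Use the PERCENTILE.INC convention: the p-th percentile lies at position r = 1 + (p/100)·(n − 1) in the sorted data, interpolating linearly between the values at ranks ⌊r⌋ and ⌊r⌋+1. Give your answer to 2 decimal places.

Sorted: 723, 758, 1094, 1402, 1408, 1511, 1971, 2180, 2738, 3095, 3124, 3309.
n = 12.
P30: r = 4.3; ranks 4–5 are 1402, 1408; interpolating gives 1403.8.
P70: r = 8.7; ranks 8–9 are 2180, 2738; interpolating gives 2570.6.
Difference: 2570.6 − 1403.8 = 1166.8.

1166.80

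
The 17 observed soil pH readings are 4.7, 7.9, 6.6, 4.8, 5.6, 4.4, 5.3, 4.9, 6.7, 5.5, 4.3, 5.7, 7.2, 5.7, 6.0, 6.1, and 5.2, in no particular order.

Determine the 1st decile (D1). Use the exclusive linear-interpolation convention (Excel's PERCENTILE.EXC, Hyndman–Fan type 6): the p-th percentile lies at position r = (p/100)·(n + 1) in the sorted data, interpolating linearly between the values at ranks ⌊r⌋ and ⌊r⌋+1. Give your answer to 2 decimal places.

Sorted: 4.3, 4.4, 4.7, 4.8, 4.9, 5.2, 5.3, 5.5, 5.6, 5.7, 5.7, 6.0, 6.1, 6.6, 6.7, 7.2, 7.9.
n = 17.
r = (10/100)·(17 + 1) = 1.8.
Rank 1 is 4.3 and rank 2 is 4.4.
Interpolate: 4.3 + 0.8·(4.4 − 4.3) = 4.3 + 0.8·0.1 = 4.38.

4.38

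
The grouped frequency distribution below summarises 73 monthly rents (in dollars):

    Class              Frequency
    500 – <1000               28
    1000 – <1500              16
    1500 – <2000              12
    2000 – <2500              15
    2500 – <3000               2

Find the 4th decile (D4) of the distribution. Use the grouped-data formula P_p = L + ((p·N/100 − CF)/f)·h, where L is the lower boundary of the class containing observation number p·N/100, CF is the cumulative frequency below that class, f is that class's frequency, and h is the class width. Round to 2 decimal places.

1037.50

N = 73; target position k = 40/100 · 73 = 29.2.
Cumulative frequencies: 28, 44, 56, 71, 73.
Observation 29.2 falls in the class 1000 – <1500.
L = 1000, CF = 28, f = 16, h = 500.
P40 = 1000 + ((29.2 − 28)/16)·500 = 1000 + 37.5 = 1037.5.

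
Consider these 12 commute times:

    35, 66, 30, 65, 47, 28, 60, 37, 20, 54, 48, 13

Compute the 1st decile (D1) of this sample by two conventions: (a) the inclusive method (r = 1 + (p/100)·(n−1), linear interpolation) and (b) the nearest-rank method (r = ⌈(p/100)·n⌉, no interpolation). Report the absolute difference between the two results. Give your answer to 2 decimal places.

0.80

Sorted: 13, 20, 28, 30, 35, 37, 47, 48, 54, 60, 65, 66.
n = 12.
(a) r = 2.1; between ranks 2 (20) and 3 (28): 20.8.
(b) the nearest-rank method: rank 2 → 20.
|20.8 − 20| = 0.8.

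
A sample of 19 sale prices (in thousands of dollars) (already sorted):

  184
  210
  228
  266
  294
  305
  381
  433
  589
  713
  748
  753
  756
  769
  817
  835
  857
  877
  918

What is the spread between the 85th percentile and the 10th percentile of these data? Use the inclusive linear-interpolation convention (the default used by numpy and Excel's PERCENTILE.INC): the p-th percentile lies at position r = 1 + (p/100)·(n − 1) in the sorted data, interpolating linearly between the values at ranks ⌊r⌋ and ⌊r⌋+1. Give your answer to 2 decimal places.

n = 19.
P10: r = 2.8; ranks 2–3 are 210, 228; interpolating gives 224.4.
P85: r = 16.3; ranks 16–17 are 835, 857; interpolating gives 841.6.
Difference: 841.6 − 224.4 = 617.2.

617.20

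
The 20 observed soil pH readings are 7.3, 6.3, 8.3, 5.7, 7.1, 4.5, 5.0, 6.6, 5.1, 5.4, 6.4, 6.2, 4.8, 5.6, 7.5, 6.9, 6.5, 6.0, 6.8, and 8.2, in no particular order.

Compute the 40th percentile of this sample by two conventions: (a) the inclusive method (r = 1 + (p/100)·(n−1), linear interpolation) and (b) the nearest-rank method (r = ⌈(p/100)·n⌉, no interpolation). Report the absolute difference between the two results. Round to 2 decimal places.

0.12

Sorted: 4.5, 4.8, 5.0, 5.1, 5.4, 5.6, 5.7, 6.0, 6.2, 6.3, 6.4, 6.5, 6.6, 6.8, 6.9, 7.1, 7.3, 7.5, 8.2, 8.3.
n = 20.
(a) r = 8.6; between ranks 8 (6.0) and 9 (6.2): 6.12.
(b) the nearest-rank method: rank 8 → 6.
|6.12 − 6| = 0.12.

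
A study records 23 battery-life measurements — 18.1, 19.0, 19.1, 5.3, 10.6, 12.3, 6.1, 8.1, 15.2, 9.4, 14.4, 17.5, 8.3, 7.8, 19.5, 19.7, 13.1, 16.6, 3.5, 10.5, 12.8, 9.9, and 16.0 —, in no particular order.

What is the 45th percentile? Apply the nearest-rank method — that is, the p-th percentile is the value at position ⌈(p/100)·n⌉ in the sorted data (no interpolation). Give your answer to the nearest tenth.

12.3

Sorted: 3.5, 5.3, 6.1, 7.8, 8.1, 8.3, 9.4, 9.9, 10.5, 10.6, 12.3, 12.8, 13.1, 14.4, 15.2, 16.0, 16.6, 17.5, 18.1, 19.0, 19.1, 19.5, 19.7.
n = 23.
Position = ⌈45/100 · 23⌉ = ⌈10.35⌉ = 11.
The value at rank 11 is 12.3.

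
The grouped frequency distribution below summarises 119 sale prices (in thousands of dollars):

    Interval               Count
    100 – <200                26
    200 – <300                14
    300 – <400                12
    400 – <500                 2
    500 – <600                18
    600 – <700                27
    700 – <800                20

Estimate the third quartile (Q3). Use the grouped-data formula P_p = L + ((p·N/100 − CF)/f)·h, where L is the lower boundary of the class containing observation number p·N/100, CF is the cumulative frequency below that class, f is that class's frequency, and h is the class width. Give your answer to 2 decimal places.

N = 119; target position k = 75/100 · 119 = 89.25.
Cumulative frequencies: 26, 40, 52, 54, 72, 99, 119.
Observation 89.25 falls in the class 600 – <700.
L = 600, CF = 72, f = 27, h = 100.
P75 = 600 + ((89.25 − 72)/27)·100 = 600 + 63.8889 = 663.889.

663.89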